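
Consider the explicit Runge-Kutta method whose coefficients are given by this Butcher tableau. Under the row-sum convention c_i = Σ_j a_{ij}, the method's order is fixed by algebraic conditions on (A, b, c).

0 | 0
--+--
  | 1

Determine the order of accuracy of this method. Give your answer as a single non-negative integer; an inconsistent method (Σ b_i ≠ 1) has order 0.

1

b = (1)
c = (0)
Σ b_i: 1·1 = 1 ✓; 1 stage ⇒ order 1.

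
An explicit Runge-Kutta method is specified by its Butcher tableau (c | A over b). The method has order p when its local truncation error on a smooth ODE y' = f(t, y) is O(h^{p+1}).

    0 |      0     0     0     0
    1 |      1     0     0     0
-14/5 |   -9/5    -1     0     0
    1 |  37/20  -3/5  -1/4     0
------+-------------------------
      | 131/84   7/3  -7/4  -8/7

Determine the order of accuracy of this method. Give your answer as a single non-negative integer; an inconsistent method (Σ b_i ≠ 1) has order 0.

b = (131/84, 7/3, -7/4, -8/7)
c = (0, 1, -14/5, 1)
Ac = (0, 0, -1, 1/10)
Σ b_i: 131/84·1 + 7/3·1 + (-7/4)·1 + (-8/7)·1 = 1 ✓
b·c: 7/3·1 + (-7/4)·(-14/5) + (-8/7)·1 = 1279/210 ≠ 1/2 ⇒ order 1.

1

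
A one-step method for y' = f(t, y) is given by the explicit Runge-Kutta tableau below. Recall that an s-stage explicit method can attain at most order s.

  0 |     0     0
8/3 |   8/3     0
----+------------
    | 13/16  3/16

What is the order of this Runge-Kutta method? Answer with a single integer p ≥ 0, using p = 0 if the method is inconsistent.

2

b = (13/16, 3/16)
c = (0, 8/3)
Σ b_i: 13/16·1 + 3/16·1 = 1 ✓
b·c: 3/16·8/3 = 1/2 ✓; 2 stages ⇒ order 2.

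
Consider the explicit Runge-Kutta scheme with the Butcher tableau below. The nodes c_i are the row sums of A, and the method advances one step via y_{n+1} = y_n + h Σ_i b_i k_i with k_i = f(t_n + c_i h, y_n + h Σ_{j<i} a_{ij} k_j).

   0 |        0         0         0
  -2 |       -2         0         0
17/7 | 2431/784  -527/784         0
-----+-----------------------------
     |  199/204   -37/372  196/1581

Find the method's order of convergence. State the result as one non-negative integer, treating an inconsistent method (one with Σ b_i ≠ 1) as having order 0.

3

b = (199/204, -37/372, 196/1581)
c = (0, -2, 17/7)
Ac = (0, 0, 527/392)
Σ b_i: 199/204·1 + (-37/372)·1 + 196/1581·1 = 1 ✓
b·c: (-37/372)·(-2) + 196/1581·17/7 = 1/2 ✓
b·c²: (-37/372)·4 + 196/1581·289/49 = 1/3 ✓
b·Ac: 196/1581·527/392 = 1/6 ✓; 3 stages ⇒ order 3.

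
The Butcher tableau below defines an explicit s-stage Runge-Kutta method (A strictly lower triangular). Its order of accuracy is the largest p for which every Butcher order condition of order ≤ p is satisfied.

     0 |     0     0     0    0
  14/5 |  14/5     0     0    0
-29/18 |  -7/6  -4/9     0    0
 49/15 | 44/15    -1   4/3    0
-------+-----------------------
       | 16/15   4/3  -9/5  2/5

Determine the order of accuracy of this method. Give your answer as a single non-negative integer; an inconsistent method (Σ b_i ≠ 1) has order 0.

b = (16/15, 4/3, -9/5, 2/5)
c = (0, 14/5, -29/18, 49/15)
Ac = (0, 0, -56/45, -668/135)
Σ b_i: 16/15·1 + 4/3·1 + (-9/5)·1 + 2/5·1 = 1 ✓
b·c: 4/3·14/5 + (-9/5)·(-29/18) + 2/5·49/15 = 397/50 ≠ 1/2 ⇒ order 1.

1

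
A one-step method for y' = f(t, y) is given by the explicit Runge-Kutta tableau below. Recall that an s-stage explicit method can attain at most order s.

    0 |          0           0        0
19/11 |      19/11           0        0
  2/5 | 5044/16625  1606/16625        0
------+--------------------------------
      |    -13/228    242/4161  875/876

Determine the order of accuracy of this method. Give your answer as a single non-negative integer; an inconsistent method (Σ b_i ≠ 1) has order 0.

b = (-13/228, 242/4161, 875/876)
c = (0, 19/11, 2/5)
Ac = (0, 0, 146/875)
Σ b_i: (-13/228)·1 + 242/4161·1 + 875/876·1 = 1 ✓
b·c: 242/4161·19/11 + 875/876·2/5 = 1/2 ✓
b·c²: 242/4161·361/121 + 875/876·4/25 = 1/3 ✓
b·Ac: 875/876·146/875 = 1/6 ✓; 3 stages ⇒ order 3.

3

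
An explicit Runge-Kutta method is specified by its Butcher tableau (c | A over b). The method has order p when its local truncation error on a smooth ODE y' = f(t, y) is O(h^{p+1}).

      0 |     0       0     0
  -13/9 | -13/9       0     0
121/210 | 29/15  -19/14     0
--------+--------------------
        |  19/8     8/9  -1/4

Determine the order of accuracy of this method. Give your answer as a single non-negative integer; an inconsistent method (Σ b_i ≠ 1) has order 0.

b = (19/8, 8/9, -1/4)
c = (0, -13/9, 121/210)
Ac = (0, 0, 247/126)
Σ b_i: 19/8·1 + 8/9·1 + (-1/4)·1 = 217/72 ≠ 1 ⇒ order 0.

0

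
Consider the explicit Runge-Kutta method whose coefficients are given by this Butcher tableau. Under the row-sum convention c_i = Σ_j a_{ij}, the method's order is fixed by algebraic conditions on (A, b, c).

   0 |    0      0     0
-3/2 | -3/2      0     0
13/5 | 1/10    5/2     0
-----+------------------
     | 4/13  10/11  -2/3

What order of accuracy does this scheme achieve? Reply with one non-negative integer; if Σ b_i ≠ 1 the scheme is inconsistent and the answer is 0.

0

b = (4/13, 10/11, -2/3)
c = (0, -3/2, 13/5)
Ac = (0, 0, -15/4)
Σ b_i: 4/13·1 + 10/11·1 + (-2/3)·1 = 236/429 ≠ 1 ⇒ order 0.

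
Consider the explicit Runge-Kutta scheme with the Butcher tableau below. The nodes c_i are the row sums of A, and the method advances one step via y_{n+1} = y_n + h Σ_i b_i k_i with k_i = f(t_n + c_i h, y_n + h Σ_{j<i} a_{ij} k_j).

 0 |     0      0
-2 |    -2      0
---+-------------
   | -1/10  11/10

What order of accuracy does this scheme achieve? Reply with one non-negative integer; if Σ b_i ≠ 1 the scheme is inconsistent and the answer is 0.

1

b = (-1/10, 11/10)
c = (0, -2)
Σ b_i: (-1/10)·1 + 11/10·1 = 1 ✓
b·c: 11/10·(-2) = -11/5 ≠ 1/2 ⇒ order 1.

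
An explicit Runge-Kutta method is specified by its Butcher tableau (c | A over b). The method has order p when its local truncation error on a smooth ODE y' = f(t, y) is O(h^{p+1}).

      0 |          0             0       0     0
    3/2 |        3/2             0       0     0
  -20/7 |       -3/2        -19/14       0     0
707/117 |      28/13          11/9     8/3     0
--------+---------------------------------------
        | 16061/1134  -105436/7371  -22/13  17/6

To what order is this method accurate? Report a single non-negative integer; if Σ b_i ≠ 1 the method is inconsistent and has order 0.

b = (16061/1134, -105436/7371, -22/13, 17/6)
c = (0, 3/2, -20/7, 707/117)
Ac = (0, 0, -57/28, -81/14)
Σ b_i: 16061/1134·1 + (-105436/7371)·1 + (-22/13)·1 + 17/6·1 = 1 ✓
b·c: (-105436/7371)·3/2 + (-22/13)·(-20/7) + 17/6·707/117 = 1/2 ✓
b·c²: (-105436/7371)·9/4 + (-22/13)·400/49 + 17/6·499849/13689 = 231247691/4024566 ≠ 1/3 ⇒ order 2.
b·Ac: (-22/13)·(-57/28) + 17/6·(-81/14) = -4713/364 ≠ 1/6

2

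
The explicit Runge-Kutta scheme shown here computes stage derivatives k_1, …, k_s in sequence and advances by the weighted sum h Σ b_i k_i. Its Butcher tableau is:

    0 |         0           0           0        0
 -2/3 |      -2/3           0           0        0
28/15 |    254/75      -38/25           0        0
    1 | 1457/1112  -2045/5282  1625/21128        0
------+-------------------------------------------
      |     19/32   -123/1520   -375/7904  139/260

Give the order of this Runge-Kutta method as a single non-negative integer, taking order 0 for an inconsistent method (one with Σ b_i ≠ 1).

b = (19/32, -123/1520, -375/7904, 139/260)
c = (0, -2/3, 28/15, 1)
Ac = (0, 0, 76/75, 335/834)
Σ b_i: 19/32·1 + (-123/1520)·1 + (-375/7904)·1 + 139/260·1 = 1 ✓
b·c: (-123/1520)·(-2/3) + (-375/7904)·28/15 + 139/260·1 = 1/2 ✓
b·c²: (-123/1520)·4/9 + (-375/7904)·784/225 + 139/260·1 = 1/3 ✓
b·Ac: (-375/7904)·76/75 + 139/260·335/834 = 1/6 ✓
b·c³: (-123/1520)·(-8/27) + (-375/7904)·21952/3375 + 139/260·1 = 1/4 ✓
b·(c∘Ac): (-375/7904)·2128/1125 + 139/260·335/834 = 1/8 ✓
b·Ac²: (-375/7904)·(-152/225) + 139/260·40/417 = 1/12 ✓
b·A²c: 139/260·65/834 = 1/24 ✓; 4 stages ⇒ order 4.

4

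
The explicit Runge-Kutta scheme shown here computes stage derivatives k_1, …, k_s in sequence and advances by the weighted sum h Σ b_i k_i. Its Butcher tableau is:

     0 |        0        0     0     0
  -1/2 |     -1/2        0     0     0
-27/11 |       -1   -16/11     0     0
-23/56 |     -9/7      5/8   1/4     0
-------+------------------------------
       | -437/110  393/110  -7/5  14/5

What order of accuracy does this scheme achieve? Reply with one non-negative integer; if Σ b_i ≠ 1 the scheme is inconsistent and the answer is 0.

2

b = (-437/110, 393/110, -7/5, 14/5)
c = (0, -1/2, -27/11, -23/56)
Ac = (0, 0, 8/11, -163/176)
Σ b_i: (-437/110)·1 + 393/110·1 + (-7/5)·1 + 14/5·1 = 1 ✓
b·c: 393/110·(-1/2) + (-7/5)·(-27/11) + 14/5·(-23/56) = 1/2 ✓
b·c²: 393/110·1/4 + (-7/5)·729/121 + 14/5·529/3136 = -958019/135520 ≠ 1/3 ⇒ order 2.
b·Ac: (-7/5)·8/11 + 14/5·(-163/176) = -1589/440 ≠ 1/6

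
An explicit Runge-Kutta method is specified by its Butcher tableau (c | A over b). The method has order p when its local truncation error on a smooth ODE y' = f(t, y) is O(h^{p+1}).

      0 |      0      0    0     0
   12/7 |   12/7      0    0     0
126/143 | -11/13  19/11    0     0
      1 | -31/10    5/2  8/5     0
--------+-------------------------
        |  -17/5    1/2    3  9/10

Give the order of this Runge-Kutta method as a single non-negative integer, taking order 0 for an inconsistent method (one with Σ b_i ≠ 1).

b = (-17/5, 1/2, 3, 9/10)
c = (0, 12/7, 126/143, 1)
Ac = (0, 0, 228/77, 28506/5005)
Σ b_i: (-17/5)·1 + 1/2·1 + 3·1 + 9/10·1 = 1 ✓
b·c: 1/2·12/7 + 3·126/143 + 9/10·1 = 44049/10010 ≠ 1/2 ⇒ order 1.

1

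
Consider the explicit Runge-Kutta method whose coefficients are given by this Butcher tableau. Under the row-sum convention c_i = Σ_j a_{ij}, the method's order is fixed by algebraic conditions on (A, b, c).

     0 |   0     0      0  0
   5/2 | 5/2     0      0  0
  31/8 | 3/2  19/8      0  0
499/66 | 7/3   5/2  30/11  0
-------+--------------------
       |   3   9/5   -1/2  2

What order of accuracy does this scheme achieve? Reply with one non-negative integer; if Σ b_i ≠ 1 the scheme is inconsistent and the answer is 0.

0

b = (3, 9/5, -1/2, 2)
c = (0, 5/2, 31/8, 499/66)
Ac = (0, 0, 95/16, 185/11)
Σ b_i: 3·1 + 9/5·1 + (-1/2)·1 + 2·1 = 63/10 ≠ 1 ⇒ order 0.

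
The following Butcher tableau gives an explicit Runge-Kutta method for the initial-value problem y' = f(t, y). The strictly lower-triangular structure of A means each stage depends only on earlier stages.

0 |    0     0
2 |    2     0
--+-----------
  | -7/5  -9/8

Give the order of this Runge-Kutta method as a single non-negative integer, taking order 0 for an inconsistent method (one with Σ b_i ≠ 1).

0

b = (-7/5, -9/8)
c = (0, 2)
Σ b_i: (-7/5)·1 + (-9/8)·1 = -101/40 ≠ 1 ⇒ order 0.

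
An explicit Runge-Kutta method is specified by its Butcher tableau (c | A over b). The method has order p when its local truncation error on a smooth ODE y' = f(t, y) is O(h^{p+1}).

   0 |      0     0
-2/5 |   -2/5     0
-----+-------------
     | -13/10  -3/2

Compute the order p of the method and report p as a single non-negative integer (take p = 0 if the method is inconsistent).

0

b = (-13/10, -3/2)
c = (0, -2/5)
Σ b_i: (-13/10)·1 + (-3/2)·1 = -14/5 ≠ 1 ⇒ order 0.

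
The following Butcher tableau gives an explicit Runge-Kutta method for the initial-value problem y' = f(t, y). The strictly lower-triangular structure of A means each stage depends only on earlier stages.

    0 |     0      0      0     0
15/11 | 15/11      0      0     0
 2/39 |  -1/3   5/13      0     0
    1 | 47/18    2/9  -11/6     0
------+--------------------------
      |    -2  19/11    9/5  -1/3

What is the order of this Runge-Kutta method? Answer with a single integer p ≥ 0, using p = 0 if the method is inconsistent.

b = (-2, 19/11, 9/5, -1/3)
c = (0, 15/11, 2/39, 1)
Ac = (0, 0, 75/143, 269/1287)
Σ b_i: (-2)·1 + 19/11·1 + 9/5·1 + (-1/3)·1 = 197/165 ≠ 1 ⇒ order 0.

0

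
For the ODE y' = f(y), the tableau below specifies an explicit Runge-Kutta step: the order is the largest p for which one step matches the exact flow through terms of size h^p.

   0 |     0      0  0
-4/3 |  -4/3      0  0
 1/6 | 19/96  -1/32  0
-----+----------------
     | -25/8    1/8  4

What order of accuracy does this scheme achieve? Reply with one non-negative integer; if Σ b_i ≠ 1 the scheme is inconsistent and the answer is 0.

3

b = (-25/8, 1/8, 4)
c = (0, -4/3, 1/6)
Ac = (0, 0, 1/24)
Σ b_i: (-25/8)·1 + 1/8·1 + 4·1 = 1 ✓
b·c: 1/8·(-4/3) + 4·1/6 = 1/2 ✓
b·c²: 1/8·16/9 + 4·1/36 = 1/3 ✓
b·Ac: 4·1/24 = 1/6 ✓; 3 stages ⇒ order 3.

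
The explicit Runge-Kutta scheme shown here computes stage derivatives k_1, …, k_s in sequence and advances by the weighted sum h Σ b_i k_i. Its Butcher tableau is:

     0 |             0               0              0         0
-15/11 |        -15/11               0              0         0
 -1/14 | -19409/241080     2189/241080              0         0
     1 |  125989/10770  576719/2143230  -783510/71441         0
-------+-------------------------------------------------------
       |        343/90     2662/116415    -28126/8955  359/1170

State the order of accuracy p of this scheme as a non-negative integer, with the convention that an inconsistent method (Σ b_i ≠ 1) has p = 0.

b = (343/90, 2662/116415, -28126/8955, 359/1170)
c = (0, -15/11, -1/14, 1)
Ac = (0, 0, -199/16072, 299/718)
Σ b_i: 343/90·1 + 2662/116415·1 + (-28126/8955)·1 + 359/1170·1 = 1 ✓
b·c: 2662/116415·(-15/11) + (-28126/8955)·(-1/14) + 359/1170·1 = 1/2 ✓
b·c²: 2662/116415·225/121 + (-28126/8955)·1/196 + 359/1170·1 = 1/3 ✓
b·Ac: (-28126/8955)·(-199/16072) + 359/1170·299/718 = 1/6 ✓
b·c³: 2662/116415·(-3375/1331) + (-28126/8955)·(-1/2744) + 359/1170·1 = 1/4 ✓
b·(c∘Ac): (-28126/8955)·199/225008 + 359/1170·299/718 = 1/8 ✓
b·Ac²: (-28126/8955)·2985/176792 + 359/1170·1755/3949 = 1/12 ✓
b·A²c: 359/1170·195/1436 = 1/24 ✓; 4 stages ⇒ order 4.

4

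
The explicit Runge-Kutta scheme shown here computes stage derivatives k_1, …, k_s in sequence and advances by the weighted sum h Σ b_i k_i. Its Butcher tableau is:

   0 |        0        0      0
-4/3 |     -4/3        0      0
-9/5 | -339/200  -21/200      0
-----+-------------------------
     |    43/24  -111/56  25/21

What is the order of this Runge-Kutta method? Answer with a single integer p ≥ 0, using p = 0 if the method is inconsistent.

3

b = (43/24, -111/56, 25/21)
c = (0, -4/3, -9/5)
Ac = (0, 0, 7/50)
Σ b_i: 43/24·1 + (-111/56)·1 + 25/21·1 = 1 ✓
b·c: (-111/56)·(-4/3) + 25/21·(-9/5) = 1/2 ✓
b·c²: (-111/56)·16/9 + 25/21·81/25 = 1/3 ✓
b·Ac: 25/21·7/50 = 1/6 ✓; 3 stages ⇒ order 3.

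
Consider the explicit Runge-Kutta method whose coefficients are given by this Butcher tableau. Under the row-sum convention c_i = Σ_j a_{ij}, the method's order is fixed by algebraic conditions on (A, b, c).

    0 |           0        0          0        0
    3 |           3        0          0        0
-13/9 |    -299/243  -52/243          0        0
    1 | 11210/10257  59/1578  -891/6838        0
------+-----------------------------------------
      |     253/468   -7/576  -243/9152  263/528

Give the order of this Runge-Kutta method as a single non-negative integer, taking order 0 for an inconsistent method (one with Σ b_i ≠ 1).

b = (253/468, -7/576, -243/9152, 263/528)
c = (0, 3, -13/9, 1)
Ac = (0, 0, -52/81, 79/263)
Σ b_i: 253/468·1 + (-7/576)·1 + (-243/9152)·1 + 263/528·1 = 1 ✓
b·c: (-7/576)·3 + (-243/9152)·(-13/9) + 263/528·1 = 1/2 ✓
b·c²: (-7/576)·9 + (-243/9152)·169/81 + 263/528·1 = 1/3 ✓
b·Ac: (-243/9152)·(-52/81) + 263/528·79/263 = 1/6 ✓
b·c³: (-7/576)·27 + (-243/9152)·(-2197/729) + 263/528·1 = 1/4 ✓
b·(c∘Ac): (-243/9152)·676/729 + 263/528·79/263 = 1/8 ✓
b·Ac²: (-243/9152)·(-52/27) + 263/528·17/263 = 1/12 ✓
b·A²c: 263/528·22/263 = 1/24 ✓; 4 stages ⇒ order 4.

4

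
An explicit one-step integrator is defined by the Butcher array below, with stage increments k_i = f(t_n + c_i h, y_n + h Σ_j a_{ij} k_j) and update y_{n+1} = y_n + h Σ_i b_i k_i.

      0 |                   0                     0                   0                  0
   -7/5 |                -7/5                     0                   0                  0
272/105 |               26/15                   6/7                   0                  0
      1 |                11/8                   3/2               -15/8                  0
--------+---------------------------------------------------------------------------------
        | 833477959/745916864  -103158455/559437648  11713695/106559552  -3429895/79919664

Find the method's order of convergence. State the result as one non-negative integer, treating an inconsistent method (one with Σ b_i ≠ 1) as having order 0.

b = (833477959/745916864, -103158455/559437648, 11713695/106559552, -3429895/79919664)
c = (0, -7/5, 272/105, 1)
Ac = (0, 0, -6/5, -487/70)
Σ b_i: 833477959/745916864·1 + (-103158455/559437648)·1 + 11713695/106559552·1 + (-3429895/79919664)·1 = 1 ✓
b·c: (-103158455/559437648)·(-7/5) + 11713695/106559552·272/105 + (-3429895/79919664)·1 = 1/2 ✓
b·c²: (-103158455/559437648)·49/25 + 11713695/106559552·73984/11025 + (-3429895/79919664)·1 = 1/3 ✓
b·Ac: 11713695/106559552·(-6/5) + (-3429895/79919664)·(-487/70) = 1/6 ✓
b·c³: (-103158455/559437648)·(-343/125) + 11713695/106559552·20123648/1157625 + (-3429895/79919664)·1 = 24901739927/10489455900 ≠ 1/4 ⇒ order 3.
b·(c∘Ac): 11713695/106559552·(-544/175) + (-3429895/79919664)·(-487/70) = -34473737/799196640 ≠ 1/8
b·Ac²: 11713695/106559552·42/25 + (-3429895/79919664)·(-70871/7350) = 2511147271/4195782360 ≠ 1/12
b·A²c: (-3429895/79919664)·9/4 = -10289685/106559552 ≠ 1/24

3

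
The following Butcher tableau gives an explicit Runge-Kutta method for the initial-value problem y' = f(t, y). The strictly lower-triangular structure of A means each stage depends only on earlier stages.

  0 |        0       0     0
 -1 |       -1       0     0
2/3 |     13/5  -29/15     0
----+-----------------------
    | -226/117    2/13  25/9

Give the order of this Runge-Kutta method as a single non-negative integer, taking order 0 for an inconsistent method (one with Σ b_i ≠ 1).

b = (-226/117, 2/13, 25/9)
c = (0, -1, 2/3)
Ac = (0, 0, 29/15)
Σ b_i: (-226/117)·1 + 2/13·1 + 25/9·1 = 1 ✓
b·c: 2/13·(-1) + 25/9·2/3 = 596/351 ≠ 1/2 ⇒ order 1.

1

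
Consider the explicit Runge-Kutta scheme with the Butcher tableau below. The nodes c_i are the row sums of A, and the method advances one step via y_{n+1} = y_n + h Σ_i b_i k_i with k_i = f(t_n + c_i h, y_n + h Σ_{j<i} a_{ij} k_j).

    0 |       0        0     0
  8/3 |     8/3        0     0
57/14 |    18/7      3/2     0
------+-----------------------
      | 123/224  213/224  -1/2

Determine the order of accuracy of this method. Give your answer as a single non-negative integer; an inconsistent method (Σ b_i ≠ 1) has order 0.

2

b = (123/224, 213/224, -1/2)
c = (0, 8/3, 57/14)
Ac = (0, 0, 4)
Σ b_i: 123/224·1 + 213/224·1 + (-1/2)·1 = 1 ✓
b·c: 213/224·8/3 + (-1/2)·57/14 = 1/2 ✓
b·c²: 213/224·64/9 + (-1/2)·3249/196 = -1795/1176 ≠ 1/3 ⇒ order 2.
b·Ac: (-1/2)·4 = -2 ≠ 1/6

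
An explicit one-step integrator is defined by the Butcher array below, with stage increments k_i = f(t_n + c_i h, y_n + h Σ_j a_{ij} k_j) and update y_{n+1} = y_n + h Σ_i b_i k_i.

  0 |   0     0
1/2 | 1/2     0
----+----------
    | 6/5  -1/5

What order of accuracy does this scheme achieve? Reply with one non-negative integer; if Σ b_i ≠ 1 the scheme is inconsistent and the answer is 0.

1

b = (6/5, -1/5)
c = (0, 1/2)
Σ b_i: 6/5·1 + (-1/5)·1 = 1 ✓
b·c: (-1/5)·1/2 = -1/10 ≠ 1/2 ⇒ order 1.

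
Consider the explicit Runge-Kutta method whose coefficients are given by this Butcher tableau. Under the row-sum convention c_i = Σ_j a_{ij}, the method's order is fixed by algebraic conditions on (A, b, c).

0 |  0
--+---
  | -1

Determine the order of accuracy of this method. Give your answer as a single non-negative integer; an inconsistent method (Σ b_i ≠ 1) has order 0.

0

b = (-1)
c = (0)
Σ b_i: (-1)·1 = -1 ≠ 1 ⇒ order 0.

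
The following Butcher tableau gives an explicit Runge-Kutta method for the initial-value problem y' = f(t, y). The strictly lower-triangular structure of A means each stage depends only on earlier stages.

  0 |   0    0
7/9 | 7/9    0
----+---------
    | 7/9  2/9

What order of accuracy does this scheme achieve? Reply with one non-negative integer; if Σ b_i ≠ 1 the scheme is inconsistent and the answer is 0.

b = (7/9, 2/9)
c = (0, 7/9)
Σ b_i: 7/9·1 + 2/9·1 = 1 ✓
b·c: 2/9·7/9 = 14/81 ≠ 1/2 ⇒ order 1.

1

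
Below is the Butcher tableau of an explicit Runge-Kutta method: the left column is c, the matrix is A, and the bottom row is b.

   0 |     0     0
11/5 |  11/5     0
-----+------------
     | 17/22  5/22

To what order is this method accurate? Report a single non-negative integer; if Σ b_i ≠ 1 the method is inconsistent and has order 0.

b = (17/22, 5/22)
c = (0, 11/5)
Σ b_i: 17/22·1 + 5/22·1 = 1 ✓
b·c: 5/22·11/5 = 1/2 ✓; 2 stages ⇒ order 2.

2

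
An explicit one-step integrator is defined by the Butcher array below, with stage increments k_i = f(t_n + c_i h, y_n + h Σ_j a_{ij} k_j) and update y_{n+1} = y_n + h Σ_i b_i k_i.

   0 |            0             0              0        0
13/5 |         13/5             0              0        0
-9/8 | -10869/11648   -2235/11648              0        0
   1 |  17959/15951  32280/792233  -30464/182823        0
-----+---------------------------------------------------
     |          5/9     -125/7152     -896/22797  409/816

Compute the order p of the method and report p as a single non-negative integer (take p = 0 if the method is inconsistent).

4

b = (5/9, -125/7152, -896/22797, 409/816)
c = (0, 13/5, -9/8, 1)
Ac = (0, 0, -447/896, 120/409)
Σ b_i: 5/9·1 + (-125/7152)·1 + (-896/22797)·1 + 409/816·1 = 1 ✓
b·c: (-125/7152)·13/5 + (-896/22797)·(-9/8) + 409/816·1 = 1/2 ✓
b·c²: (-125/7152)·169/25 + (-896/22797)·81/64 + 409/816·1 = 1/3 ✓
b·Ac: (-896/22797)·(-447/896) + 409/816·120/409 = 1/6 ✓
b·c³: (-125/7152)·2197/125 + (-896/22797)·(-729/512) + 409/816·1 = 1/4 ✓
b·(c∘Ac): (-896/22797)·4023/7168 + 409/816·120/409 = 1/8 ✓
b·Ac²: (-896/22797)·(-5811/4480) + 409/816·132/2045 = 1/12 ✓
b·A²c: 409/816·34/409 = 1/24 ✓; 4 stages ⇒ order 4.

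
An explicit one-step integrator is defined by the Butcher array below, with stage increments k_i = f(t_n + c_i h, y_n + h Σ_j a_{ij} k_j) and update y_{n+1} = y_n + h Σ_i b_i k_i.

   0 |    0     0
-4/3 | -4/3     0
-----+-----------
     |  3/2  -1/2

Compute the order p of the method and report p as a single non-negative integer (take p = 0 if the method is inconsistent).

b = (3/2, -1/2)
c = (0, -4/3)
Σ b_i: 3/2·1 + (-1/2)·1 = 1 ✓
b·c: (-1/2)·(-4/3) = 2/3 ≠ 1/2 ⇒ order 1.

1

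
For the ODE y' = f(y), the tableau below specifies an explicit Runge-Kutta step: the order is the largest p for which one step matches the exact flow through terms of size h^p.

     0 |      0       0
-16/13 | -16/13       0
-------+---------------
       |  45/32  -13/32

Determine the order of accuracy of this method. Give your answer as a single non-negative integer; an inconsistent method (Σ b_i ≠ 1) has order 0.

2

b = (45/32, -13/32)
c = (0, -16/13)
Σ b_i: 45/32·1 + (-13/32)·1 = 1 ✓
b·c: (-13/32)·(-16/13) = 1/2 ✓; 2 stages ⇒ order 2.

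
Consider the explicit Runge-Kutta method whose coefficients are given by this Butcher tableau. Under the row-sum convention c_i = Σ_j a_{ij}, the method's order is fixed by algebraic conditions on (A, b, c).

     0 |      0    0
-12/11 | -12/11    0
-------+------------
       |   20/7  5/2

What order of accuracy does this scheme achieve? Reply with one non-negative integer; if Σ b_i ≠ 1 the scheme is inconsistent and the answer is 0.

b = (20/7, 5/2)
c = (0, -12/11)
Σ b_i: 20/7·1 + 5/2·1 = 75/14 ≠ 1 ⇒ order 0.

0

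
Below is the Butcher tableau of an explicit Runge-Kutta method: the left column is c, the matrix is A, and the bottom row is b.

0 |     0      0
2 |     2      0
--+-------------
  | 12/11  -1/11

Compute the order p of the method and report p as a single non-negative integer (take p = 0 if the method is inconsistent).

1

b = (12/11, -1/11)
c = (0, 2)
Σ b_i: 12/11·1 + (-1/11)·1 = 1 ✓
b·c: (-1/11)·2 = -2/11 ≠ 1/2 ⇒ order 1.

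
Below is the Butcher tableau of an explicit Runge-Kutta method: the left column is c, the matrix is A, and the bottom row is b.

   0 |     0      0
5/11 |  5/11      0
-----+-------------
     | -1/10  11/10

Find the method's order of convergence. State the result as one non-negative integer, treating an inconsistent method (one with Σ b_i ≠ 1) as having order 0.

2

b = (-1/10, 11/10)
c = (0, 5/11)
Σ b_i: (-1/10)·1 + 11/10·1 = 1 ✓
b·c: 11/10·5/11 = 1/2 ✓; 2 stages ⇒ order 2.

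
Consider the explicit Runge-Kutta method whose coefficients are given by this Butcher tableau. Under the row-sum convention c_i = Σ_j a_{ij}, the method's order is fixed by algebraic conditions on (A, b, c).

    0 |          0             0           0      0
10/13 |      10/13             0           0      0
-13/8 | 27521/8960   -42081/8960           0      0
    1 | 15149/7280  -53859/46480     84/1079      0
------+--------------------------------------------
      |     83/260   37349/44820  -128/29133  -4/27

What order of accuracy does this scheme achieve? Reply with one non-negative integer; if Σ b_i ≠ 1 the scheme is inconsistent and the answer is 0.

b = (83/260, 37349/44820, -128/29133, -4/27)
c = (0, 10/13, -13/8, 1)
Ac = (0, 0, -3237/896, -57/56)
Σ b_i: 83/260·1 + 37349/44820·1 + (-128/29133)·1 + (-4/27)·1 = 1 ✓
b·c: 37349/44820·10/13 + (-128/29133)·(-13/8) + (-4/27)·1 = 1/2 ✓
b·c²: 37349/44820·100/169 + (-128/29133)·169/64 + (-4/27)·1 = 1/3 ✓
b·Ac: (-128/29133)·(-3237/896) + (-4/27)·(-57/56) = 1/6 ✓
b·c³: 37349/44820·1000/2197 + (-128/29133)·(-2197/512) + (-4/27)·1 = 1/4 ✓
b·(c∘Ac): (-128/29133)·42081/7168 + (-4/27)·(-57/56) = 1/8 ✓
b·Ac²: (-128/29133)·(-1245/448) + (-4/27)·(-699/1456) = 1/12 ✓
b·A²c: (-4/27)·(-9/32) = 1/24 ✓; 4 stages ⇒ order 4.

4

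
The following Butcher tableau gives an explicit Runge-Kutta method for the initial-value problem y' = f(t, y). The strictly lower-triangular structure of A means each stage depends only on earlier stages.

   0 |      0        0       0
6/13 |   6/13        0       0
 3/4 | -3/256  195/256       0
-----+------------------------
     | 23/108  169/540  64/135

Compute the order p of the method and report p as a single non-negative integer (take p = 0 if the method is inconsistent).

b = (23/108, 169/540, 64/135)
c = (0, 6/13, 3/4)
Ac = (0, 0, 45/128)
Σ b_i: 23/108·1 + 169/540·1 + 64/135·1 = 1 ✓
b·c: 169/540·6/13 + 64/135·3/4 = 1/2 ✓
b·c²: 169/540·36/169 + 64/135·9/16 = 1/3 ✓
b·Ac: 64/135·45/128 = 1/6 ✓; 3 stages ⇒ order 3.

3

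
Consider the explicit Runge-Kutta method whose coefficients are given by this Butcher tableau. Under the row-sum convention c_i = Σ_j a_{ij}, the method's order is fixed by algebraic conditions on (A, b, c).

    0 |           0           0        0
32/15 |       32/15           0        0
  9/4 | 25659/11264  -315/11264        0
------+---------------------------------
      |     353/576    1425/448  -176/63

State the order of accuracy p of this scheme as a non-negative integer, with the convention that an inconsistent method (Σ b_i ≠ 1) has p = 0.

3

b = (353/576, 1425/448, -176/63)
c = (0, 32/15, 9/4)
Ac = (0, 0, -21/352)
Σ b_i: 353/576·1 + 1425/448·1 + (-176/63)·1 = 1 ✓
b·c: 1425/448·32/15 + (-176/63)·9/4 = 1/2 ✓
b·c²: 1425/448·1024/225 + (-176/63)·81/16 = 1/3 ✓
b·Ac: (-176/63)·(-21/352) = 1/6 ✓; 3 stages ⇒ order 3.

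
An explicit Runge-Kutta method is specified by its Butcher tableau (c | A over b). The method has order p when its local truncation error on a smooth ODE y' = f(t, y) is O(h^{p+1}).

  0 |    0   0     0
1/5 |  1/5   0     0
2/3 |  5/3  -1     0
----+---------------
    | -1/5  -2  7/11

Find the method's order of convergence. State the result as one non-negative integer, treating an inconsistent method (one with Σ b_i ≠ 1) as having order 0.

b = (-1/5, -2, 7/11)
c = (0, 1/5, 2/3)
Ac = (0, 0, -1/5)
Σ b_i: (-1/5)·1 + (-2)·1 + 7/11·1 = -86/55 ≠ 1 ⇒ order 0.

0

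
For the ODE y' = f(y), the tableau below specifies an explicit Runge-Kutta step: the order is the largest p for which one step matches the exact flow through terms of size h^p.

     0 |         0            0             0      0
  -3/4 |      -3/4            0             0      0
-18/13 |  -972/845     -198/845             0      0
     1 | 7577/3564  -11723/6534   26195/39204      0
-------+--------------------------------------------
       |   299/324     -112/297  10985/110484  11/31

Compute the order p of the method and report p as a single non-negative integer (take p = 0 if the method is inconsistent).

b = (299/324, -112/297, 10985/110484, 11/31)
c = (0, -3/4, -18/13, 1)
Ac = (0, 0, 297/1690, 37/88)
Σ b_i: 299/324·1 + (-112/297)·1 + 10985/110484·1 + 11/31·1 = 1 ✓
b·c: (-112/297)·(-3/4) + 10985/110484·(-18/13) + 11/31·1 = 1/2 ✓
b·c²: (-112/297)·9/16 + 10985/110484·324/169 + 11/31·1 = 1/3 ✓
b·Ac: 10985/110484·297/1690 + 11/31·37/88 = 1/6 ✓
b·c³: (-112/297)·(-27/64) + 10985/110484·(-5832/2197) + 11/31·1 = 1/4 ✓
b·(c∘Ac): 10985/110484·(-2673/10985) + 11/31·37/88 = 1/8 ✓
b·Ac²: 10985/110484·(-891/6760) + 11/31·287/1056 = 1/12 ✓
b·A²c: 11/31·31/264 = 1/24 ✓; 4 stages ⇒ order 4.

4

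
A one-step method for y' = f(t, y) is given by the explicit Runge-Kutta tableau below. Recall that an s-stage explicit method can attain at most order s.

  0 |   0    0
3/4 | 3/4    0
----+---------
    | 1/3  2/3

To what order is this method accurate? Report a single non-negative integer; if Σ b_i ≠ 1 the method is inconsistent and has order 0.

2

b = (1/3, 2/3)
c = (0, 3/4)
Σ b_i: 1/3·1 + 2/3·1 = 1 ✓
b·c: 2/3·3/4 = 1/2 ✓; 2 stages ⇒ order 2.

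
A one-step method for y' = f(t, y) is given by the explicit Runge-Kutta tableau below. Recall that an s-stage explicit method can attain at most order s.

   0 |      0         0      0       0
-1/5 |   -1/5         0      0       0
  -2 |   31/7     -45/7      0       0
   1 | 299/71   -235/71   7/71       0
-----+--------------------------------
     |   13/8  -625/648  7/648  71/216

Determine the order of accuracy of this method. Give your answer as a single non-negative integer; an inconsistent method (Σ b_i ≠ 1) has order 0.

4

b = (13/8, -625/648, 7/648, 71/216)
c = (0, -1/5, -2, 1)
Ac = (0, 0, 9/7, 33/71)
Σ b_i: 13/8·1 + (-625/648)·1 + 7/648·1 + 71/216·1 = 1 ✓
b·c: (-625/648)·(-1/5) + 7/648·(-2) + 71/216·1 = 1/2 ✓
b·c²: (-625/648)·1/25 + 7/648·4 + 71/216·1 = 1/3 ✓
b·Ac: 7/648·9/7 + 71/216·33/71 = 1/6 ✓
b·c³: (-625/648)·(-1/125) + 7/648·(-8) + 71/216·1 = 1/4 ✓
b·(c∘Ac): 7/648·(-18/7) + 71/216·33/71 = 1/8 ✓
b·Ac²: 7/648·(-9/35) + 71/216·93/355 = 1/12 ✓
b·A²c: 71/216·9/71 = 1/24 ✓; 4 stages ⇒ order 4.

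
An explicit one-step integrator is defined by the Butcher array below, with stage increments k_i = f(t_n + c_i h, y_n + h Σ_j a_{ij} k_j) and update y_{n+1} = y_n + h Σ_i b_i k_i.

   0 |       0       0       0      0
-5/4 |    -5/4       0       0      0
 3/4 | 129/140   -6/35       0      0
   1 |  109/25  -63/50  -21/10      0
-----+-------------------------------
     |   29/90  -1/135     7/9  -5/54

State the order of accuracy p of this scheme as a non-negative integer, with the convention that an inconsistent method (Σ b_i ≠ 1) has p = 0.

4

b = (29/90, -1/135, 7/9, -5/54)
c = (0, -5/4, 3/4, 1)
Ac = (0, 0, 3/14, 0)
Σ b_i: 29/90·1 + (-1/135)·1 + 7/9·1 + (-5/54)·1 = 1 ✓
b·c: (-1/135)·(-5/4) + 7/9·3/4 + (-5/54)·1 = 1/2 ✓
b·c²: (-1/135)·25/16 + 7/9·9/16 + (-5/54)·1 = 1/3 ✓
b·Ac: 7/9·3/14 = 1/6 ✓
b·c³: (-1/135)·(-125/64) + 7/9·27/64 + (-5/54)·1 = 1/4 ✓
b·(c∘Ac): 7/9·9/56 = 1/8 ✓
b·Ac²: 7/9·(-15/56) + (-5/54)·(-63/20) = 1/12 ✓
b·A²c: (-5/54)·(-9/20) = 1/24 ✓; 4 stages ⇒ order 4.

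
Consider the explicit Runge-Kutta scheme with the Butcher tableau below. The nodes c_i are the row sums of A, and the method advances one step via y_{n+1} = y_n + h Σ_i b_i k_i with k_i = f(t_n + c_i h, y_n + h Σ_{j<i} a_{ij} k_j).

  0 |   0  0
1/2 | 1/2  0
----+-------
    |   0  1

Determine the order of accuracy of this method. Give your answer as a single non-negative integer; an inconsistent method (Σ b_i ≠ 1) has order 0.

b = (0, 1)
c = (0, 1/2)
Σ b_i: 1·1 = 1 ✓
b·c: 1·1/2 = 1/2 ✓; 2 stages ⇒ order 2.

2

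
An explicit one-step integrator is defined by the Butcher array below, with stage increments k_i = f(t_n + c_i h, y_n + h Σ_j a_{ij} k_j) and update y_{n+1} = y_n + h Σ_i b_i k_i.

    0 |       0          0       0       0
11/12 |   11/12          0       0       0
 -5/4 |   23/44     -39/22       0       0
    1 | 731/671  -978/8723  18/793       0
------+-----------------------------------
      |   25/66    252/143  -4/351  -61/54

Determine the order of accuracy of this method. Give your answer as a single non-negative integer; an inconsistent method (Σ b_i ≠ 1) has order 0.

4

b = (25/66, 252/143, -4/351, -61/54)
c = (0, 11/12, -5/4, 1)
Ac = (0, 0, -13/8, -8/61)
Σ b_i: 25/66·1 + 252/143·1 + (-4/351)·1 + (-61/54)·1 = 1 ✓
b·c: 252/143·11/12 + (-4/351)·(-5/4) + (-61/54)·1 = 1/2 ✓
b·c²: 252/143·121/144 + (-4/351)·25/16 + (-61/54)·1 = 1/3 ✓
b·Ac: (-4/351)·(-13/8) + (-61/54)·(-8/61) = 1/6 ✓
b·c³: 252/143·1331/1728 + (-4/351)·(-125/64) + (-61/54)·1 = 1/4 ✓
b·(c∘Ac): (-4/351)·65/32 + (-61/54)·(-8/61) = 1/8 ✓
b·Ac²: (-4/351)·(-143/96) + (-61/54)·(-43/732) = 1/12 ✓
b·A²c: (-61/54)·(-9/244) = 1/24 ✓; 4 stages ⇒ order 4.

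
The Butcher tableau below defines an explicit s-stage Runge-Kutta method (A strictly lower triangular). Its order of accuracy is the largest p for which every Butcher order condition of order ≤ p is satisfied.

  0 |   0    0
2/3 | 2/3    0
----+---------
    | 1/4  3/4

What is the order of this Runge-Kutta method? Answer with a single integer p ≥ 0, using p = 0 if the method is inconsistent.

b = (1/4, 3/4)
c = (0, 2/3)
Σ b_i: 1/4·1 + 3/4·1 = 1 ✓
b·c: 3/4·2/3 = 1/2 ✓; 2 stages ⇒ order 2.

2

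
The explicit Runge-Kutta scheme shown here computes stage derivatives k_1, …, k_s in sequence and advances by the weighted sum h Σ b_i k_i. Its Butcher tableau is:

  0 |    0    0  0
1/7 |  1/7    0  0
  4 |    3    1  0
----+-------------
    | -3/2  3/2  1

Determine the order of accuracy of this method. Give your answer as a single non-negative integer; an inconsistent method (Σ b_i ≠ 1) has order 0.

b = (-3/2, 3/2, 1)
c = (0, 1/7, 4)
Ac = (0, 0, 1/7)
Σ b_i: (-3/2)·1 + 3/2·1 + 1·1 = 1 ✓
b·c: 3/2·1/7 + 1·4 = 59/14 ≠ 1/2 ⇒ order 1.

1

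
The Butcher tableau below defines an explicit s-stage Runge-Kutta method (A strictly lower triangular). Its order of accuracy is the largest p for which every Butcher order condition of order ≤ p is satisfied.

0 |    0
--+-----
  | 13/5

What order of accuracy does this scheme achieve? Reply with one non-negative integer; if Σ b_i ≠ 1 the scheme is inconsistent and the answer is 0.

0

b = (13/5)
c = (0)
Σ b_i: 13/5·1 = 13/5 ≠ 1 ⇒ order 0.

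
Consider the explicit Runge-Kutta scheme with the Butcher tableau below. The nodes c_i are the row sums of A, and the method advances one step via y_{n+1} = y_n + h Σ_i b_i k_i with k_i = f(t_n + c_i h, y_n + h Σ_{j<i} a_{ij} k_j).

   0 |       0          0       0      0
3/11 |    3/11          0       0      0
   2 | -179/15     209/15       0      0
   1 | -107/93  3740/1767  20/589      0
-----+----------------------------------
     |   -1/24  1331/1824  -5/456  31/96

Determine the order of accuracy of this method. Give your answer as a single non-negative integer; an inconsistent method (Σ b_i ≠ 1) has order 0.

b = (-1/24, 1331/1824, -5/456, 31/96)
c = (0, 3/11, 2, 1)
Ac = (0, 0, 19/5, 20/31)
Σ b_i: (-1/24)·1 + 1331/1824·1 + (-5/456)·1 + 31/96·1 = 1 ✓
b·c: 1331/1824·3/11 + (-5/456)·2 + 31/96·1 = 1/2 ✓
b·c²: 1331/1824·9/121 + (-5/456)·4 + 31/96·1 = 1/3 ✓
b·Ac: (-5/456)·19/5 + 31/96·20/31 = 1/6 ✓
b·c³: 1331/1824·27/1331 + (-5/456)·8 + 31/96·1 = 1/4 ✓
b·(c∘Ac): (-5/456)·38/5 + 31/96·20/31 = 1/8 ✓
b·Ac²: (-5/456)·57/55 + 31/96·100/341 = 1/12 ✓
b·A²c: 31/96·4/31 = 1/24 ✓; 4 stages ⇒ order 4.

4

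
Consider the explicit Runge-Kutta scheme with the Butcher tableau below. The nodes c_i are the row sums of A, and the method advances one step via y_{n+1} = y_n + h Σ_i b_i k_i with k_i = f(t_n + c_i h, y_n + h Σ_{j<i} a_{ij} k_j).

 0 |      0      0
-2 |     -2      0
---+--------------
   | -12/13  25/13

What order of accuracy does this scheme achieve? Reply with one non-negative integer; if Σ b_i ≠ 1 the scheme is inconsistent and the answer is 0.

b = (-12/13, 25/13)
c = (0, -2)
Σ b_i: (-12/13)·1 + 25/13·1 = 1 ✓
b·c: 25/13·(-2) = -50/13 ≠ 1/2 ⇒ order 1.

1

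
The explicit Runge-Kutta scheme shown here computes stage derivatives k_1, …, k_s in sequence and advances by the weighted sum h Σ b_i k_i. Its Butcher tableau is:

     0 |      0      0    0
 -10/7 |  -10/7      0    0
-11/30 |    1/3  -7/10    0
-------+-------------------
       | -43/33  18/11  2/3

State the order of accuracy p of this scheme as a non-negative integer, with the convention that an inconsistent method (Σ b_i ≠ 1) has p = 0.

b = (-43/33, 18/11, 2/3)
c = (0, -10/7, -11/30)
Ac = (0, 0, 1)
Σ b_i: (-43/33)·1 + 18/11·1 + 2/3·1 = 1 ✓
b·c: 18/11·(-10/7) + 2/3·(-11/30) = -8947/3465 ≠ 1/2 ⇒ order 1.

1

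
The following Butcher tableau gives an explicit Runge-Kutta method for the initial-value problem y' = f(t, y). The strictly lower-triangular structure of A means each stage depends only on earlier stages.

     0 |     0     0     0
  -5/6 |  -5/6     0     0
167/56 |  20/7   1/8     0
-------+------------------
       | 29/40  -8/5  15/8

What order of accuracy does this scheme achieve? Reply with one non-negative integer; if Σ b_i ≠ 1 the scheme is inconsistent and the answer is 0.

1

b = (29/40, -8/5, 15/8)
c = (0, -5/6, 167/56)
Ac = (0, 0, -5/48)
Σ b_i: 29/40·1 + (-8/5)·1 + 15/8·1 = 1 ✓
b·c: (-8/5)·(-5/6) + 15/8·167/56 = 9307/1344 ≠ 1/2 ⇒ order 1.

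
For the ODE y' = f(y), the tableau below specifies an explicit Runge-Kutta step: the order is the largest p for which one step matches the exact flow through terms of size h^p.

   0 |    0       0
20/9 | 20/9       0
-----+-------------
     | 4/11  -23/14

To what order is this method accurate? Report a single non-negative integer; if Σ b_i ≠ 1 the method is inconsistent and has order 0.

b = (4/11, -23/14)
c = (0, 20/9)
Σ b_i: 4/11·1 + (-23/14)·1 = -197/154 ≠ 1 ⇒ order 0.

0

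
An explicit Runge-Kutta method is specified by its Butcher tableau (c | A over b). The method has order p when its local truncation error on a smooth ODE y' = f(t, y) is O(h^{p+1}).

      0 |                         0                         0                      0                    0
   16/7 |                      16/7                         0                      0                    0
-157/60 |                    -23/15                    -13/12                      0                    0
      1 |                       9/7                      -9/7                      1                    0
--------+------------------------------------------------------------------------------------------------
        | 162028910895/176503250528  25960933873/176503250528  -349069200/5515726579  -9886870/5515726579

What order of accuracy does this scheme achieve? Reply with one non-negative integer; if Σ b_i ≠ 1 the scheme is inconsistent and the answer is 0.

b = (162028910895/176503250528, 25960933873/176503250528, -349069200/5515726579, -9886870/5515726579)
c = (0, 16/7, -157/60, 1)
Ac = (0, 0, -52/21, -16333/2940)
Σ b_i: 162028910895/176503250528·1 + 25960933873/176503250528·1 + (-349069200/5515726579)·1 + (-9886870/5515726579)·1 = 1 ✓
b·c: 25960933873/176503250528·16/7 + (-349069200/5515726579)·(-157/60) + (-9886870/5515726579)·1 = 1/2 ✓
b·c²: 25960933873/176503250528·256/49 + (-349069200/5515726579)·24649/3600 + (-9886870/5515726579)·1 = 1/3 ✓
b·Ac: (-349069200/5515726579)·(-52/21) + (-9886870/5515726579)·(-16333/2940) = 1/6 ✓
b·c³: 25960933873/176503250528·4096/343 + (-349069200/5515726579)·(-3869893/216000) + (-9886870/5515726579)·1 = 20074498926521/6949815489540 ≠ 1/4 ⇒ order 3.
b·(c∘Ac): (-349069200/5515726579)·2041/315 + (-9886870/5515726579)·(-16333/2940) = -13240925101/33094359474 ≠ 1/8
b·Ac²: (-349069200/5515726579)·(-832/147) + (-9886870/5515726579)·160207/1234800 = 4975491590159/13899630979080 ≠ 1/12
b·A²c: (-9886870/5515726579)·(-52/21) = 73445320/16547179737 ≠ 1/24

3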